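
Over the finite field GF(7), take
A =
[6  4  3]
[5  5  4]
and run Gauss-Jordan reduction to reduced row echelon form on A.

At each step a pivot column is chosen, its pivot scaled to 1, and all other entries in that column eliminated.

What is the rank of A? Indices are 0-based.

rank = 2

[1] R0 /= 6  ⇒  (1, 3, 4)
     R1 -= 5·R0  ⇒  (0, 4, 5)
[2] R1 /= 4  ⇒  (0, 1, 3)
     R0 -= 3·R1  ⇒  (1, 0, 2)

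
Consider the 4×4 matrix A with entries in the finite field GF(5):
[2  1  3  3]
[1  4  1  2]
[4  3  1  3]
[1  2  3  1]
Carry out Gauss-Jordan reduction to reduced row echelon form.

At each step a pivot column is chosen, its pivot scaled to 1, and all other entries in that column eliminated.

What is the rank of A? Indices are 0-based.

rank = 4

step 1: normalize row 0 (÷2) = (1, 3, 4, 4)
  row 1: subtract 1×row0 = (0, 1, 2, 3)
  row 2: subtract 4×row0 = (0, 1, 0, 2)
  row 3: subtract 1×row0 = (0, 4, 4, 2)
step 2: normalize row 1 (÷1) = (0, 1, 2, 3)
  row 0: subtract 3×row1 = (1, 0, 3, 0)
  row 2: subtract 1×row1 = (0, 0, 3, 4)
  row 3: subtract 4×row1 = (0, 0, 1, 0)
step 3: normalize row 2 (÷3) = (0, 0, 1, 3)
  row 0: subtract 3×row2 = (1, 0, 0, 1)
  row 1: subtract 2×row2 = (0, 1, 0, 2)
  row 3: subtract 1×row2 = (0, 0, 0, 2)
step 4: normalize row 3 (÷2) = (0, 0, 0, 1)
  row 0: subtract 1×row3 = (1, 0, 0, 0)
  row 1: subtract 2×row3 = (0, 1, 0, 0)
  row 2: subtract 3×row3 = (0, 0, 1, 0)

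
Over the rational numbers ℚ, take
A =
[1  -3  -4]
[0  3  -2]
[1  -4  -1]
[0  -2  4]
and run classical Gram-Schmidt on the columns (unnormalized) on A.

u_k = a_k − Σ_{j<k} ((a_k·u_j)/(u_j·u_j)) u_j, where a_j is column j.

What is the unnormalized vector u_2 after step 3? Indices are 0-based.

u_2 = (-25/27, 13/9, 25/27, 46/27)

Step 1: u_0 = a_0 = (1, 0, 1, 0).
Step 2: u_1 = a_1 − (-7/2)·u_0 = (1/2, 3, -1/2, -2).
Step 3: u_2 = a_2 − (-5/2)·u_0 − (-31/27)·u_1 = (-25/27, 13/9, 25/27, 46/27).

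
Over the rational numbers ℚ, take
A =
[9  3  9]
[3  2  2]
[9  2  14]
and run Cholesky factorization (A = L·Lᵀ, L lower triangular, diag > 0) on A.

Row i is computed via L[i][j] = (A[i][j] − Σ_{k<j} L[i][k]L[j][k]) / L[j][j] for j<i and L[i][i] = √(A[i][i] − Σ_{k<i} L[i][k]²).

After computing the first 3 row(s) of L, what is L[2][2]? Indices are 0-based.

L[2][2] = 2

Step 1: L[0][0] = √(9) = 3.
  L[1][0] = (3) / L[0][0] = 1.
Step 2: L[1][1] = √(1) = 1.
  L[2][0] = (9) / L[0][0] = 3.
  L[2][1] = (-1) / L[1][1] = -1.
Step 3: L[2][2] = √(4) = 2.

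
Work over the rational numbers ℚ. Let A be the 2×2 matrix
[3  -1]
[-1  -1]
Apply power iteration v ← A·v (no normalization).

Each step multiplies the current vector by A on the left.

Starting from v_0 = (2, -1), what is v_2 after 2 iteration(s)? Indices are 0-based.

v_2 = (22, -6)

v_0 = (2, -1).
v_1 = A·v_0 = (7, -1).
v_2 = A·v_1 = (22, -6).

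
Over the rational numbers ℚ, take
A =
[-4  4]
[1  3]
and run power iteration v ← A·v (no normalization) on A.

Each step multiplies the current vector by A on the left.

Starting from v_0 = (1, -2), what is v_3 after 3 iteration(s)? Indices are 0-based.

v_3 = (-220, -53)

v_0 = (1, -2).
v_1 = A·v_0 = (-12, -5).
v_2 = A·v_1 = (28, -27).
v_3 = A·v_2 = (-220, -53).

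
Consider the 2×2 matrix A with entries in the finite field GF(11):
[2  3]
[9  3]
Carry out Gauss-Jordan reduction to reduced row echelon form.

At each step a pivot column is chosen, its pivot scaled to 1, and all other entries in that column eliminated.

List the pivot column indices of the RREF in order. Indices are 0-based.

pivot columns: 0, 1

[1] R0 /= 2  ⇒  (1, 7)
     R1 -= 9·R0  ⇒  (0, 6)
[2] R1 /= 6  ⇒  (0, 1)
     R0 -= 7·R1  ⇒  (1, 0)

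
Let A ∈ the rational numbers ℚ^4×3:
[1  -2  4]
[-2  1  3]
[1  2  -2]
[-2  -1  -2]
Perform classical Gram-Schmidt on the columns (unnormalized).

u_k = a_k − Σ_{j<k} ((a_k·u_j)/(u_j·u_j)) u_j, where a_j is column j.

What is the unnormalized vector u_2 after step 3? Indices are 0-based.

Step 1: u_0 = a_0 = (1, -2, 1, -2).
Step 2: u_1 = a_1 − (0)·u_0 = (-2, 1, 2, -1).
Step 3: u_2 = a_2 − (0)·u_0 − (-7/10)·u_1 = (13/5, 37/10, -3/5, -27/10).

u_2 = (13/5, 37/10, -3/5, -27/10)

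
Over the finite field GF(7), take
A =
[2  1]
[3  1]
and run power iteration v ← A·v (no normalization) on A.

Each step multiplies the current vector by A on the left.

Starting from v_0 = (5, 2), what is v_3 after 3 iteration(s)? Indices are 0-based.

v_3 = (2, 1)

v_0 = (5, 2).
v_1 = A·v_0 = (5, 3).
v_2 = A·v_1 = (6, 4).
v_3 = A·v_2 = (2, 1).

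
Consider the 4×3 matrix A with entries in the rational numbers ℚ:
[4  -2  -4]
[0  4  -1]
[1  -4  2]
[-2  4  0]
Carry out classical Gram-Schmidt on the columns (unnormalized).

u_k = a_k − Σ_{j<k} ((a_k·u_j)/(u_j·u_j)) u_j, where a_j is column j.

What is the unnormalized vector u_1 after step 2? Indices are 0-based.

u_1 = (38/21, 4, -64/21, 44/21)

Step 1: u_0 = a_0 = (4, 0, 1, -2).
Step 2: u_1 = a_1 − (-20/21)·u_0 = (38/21, 4, -64/21, 44/21).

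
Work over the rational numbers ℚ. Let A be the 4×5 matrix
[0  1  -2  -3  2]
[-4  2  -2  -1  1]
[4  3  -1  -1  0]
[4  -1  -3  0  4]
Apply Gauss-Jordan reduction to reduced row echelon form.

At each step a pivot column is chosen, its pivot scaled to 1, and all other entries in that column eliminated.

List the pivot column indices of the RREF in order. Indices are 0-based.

[1] R0 <-> R1
[1] R0 /= -4  ⇒  (1, -1/2, 1/2, 1/4, -1/4)
     R2 -= 4·R0  ⇒  (0, 5, -3, -2, 1)
     R3 -= 4·R0  ⇒  (0, 1, -5, -1, 5)
[2] R1 /= 1  ⇒  (0, 1, -2, -3, 2)
     R0 -= -1/2·R1  ⇒  (1, 0, -1/2, -5/4, 3/4)
     R2 -= 5·R1  ⇒  (0, 0, 7, 13, -9)
     R3 -= 1·R1  ⇒  (0, 0, -3, 2, 3)
[3] R2 /= 7  ⇒  (0, 0, 1, 13/7, -9/7)
     R0 -= -1/2·R2  ⇒  (1, 0, 0, -9/28, 3/28)
     R1 -= -2·R2  ⇒  (0, 1, 0, 5/7, -4/7)
     R3 -= -3·R2  ⇒  (0, 0, 0, 53/7, -6/7)
[4] R3 /= 53/7  ⇒  (0, 0, 0, 1, -6/53)
     R0 -= -9/28·R3  ⇒  (1, 0, 0, 0, 15/212)
     R1 -= 5/7·R3  ⇒  (0, 1, 0, 0, -26/53)
     R2 -= 13/7·R3  ⇒  (0, 0, 1, 0, -57/53)

pivot columns: 0, 1, 2, 3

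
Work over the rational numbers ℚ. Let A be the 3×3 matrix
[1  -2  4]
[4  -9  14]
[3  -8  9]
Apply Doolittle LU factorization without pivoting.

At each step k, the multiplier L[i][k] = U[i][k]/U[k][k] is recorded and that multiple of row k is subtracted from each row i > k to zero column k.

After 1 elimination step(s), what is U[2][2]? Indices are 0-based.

U[2][2] = -3

Step 1: pivot at (0,0) is 1.
  row1 ← row1 − (4)·row0  ⇒  L[1][0]=4, U row1=(0, -1, -2)
  row2 ← row2 − (3)·row0  ⇒  L[2][0]=3, U row2=(0, -2, -3)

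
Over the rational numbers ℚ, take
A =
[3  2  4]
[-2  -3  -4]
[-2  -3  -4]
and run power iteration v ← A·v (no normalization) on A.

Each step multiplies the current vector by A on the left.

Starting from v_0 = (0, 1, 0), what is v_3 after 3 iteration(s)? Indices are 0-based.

v_3 = (66, -95, -95)

v_0 = (0, 1, 0).
v_1 = A·v_0 = (2, -3, -3).
v_2 = A·v_1 = (-12, 17, 17).
v_3 = A·v_2 = (66, -95, -95).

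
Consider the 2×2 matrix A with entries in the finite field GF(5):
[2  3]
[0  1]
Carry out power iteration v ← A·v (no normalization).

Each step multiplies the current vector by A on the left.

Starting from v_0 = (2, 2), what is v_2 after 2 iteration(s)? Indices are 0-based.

v_0 = (2, 2).
v_1 = A·v_0 = (0, 2).
v_2 = A·v_1 = (1, 2).

v_2 = (1, 2)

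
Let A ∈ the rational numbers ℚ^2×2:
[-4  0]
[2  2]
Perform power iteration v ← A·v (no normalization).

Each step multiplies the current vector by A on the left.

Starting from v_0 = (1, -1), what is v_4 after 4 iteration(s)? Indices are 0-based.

v_4 = (256, -96)

v_0 = (1, -1).
v_1 = A·v_0 = (-4, 0).
v_2 = A·v_1 = (16, -8).
v_3 = A·v_2 = (-64, 16).
v_4 = A·v_3 = (256, -96).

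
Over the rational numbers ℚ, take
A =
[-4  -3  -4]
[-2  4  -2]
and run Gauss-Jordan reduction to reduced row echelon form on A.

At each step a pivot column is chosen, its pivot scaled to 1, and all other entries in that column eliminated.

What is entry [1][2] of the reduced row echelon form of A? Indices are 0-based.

step 1: normalize row 0 (÷-4) = (1, 3/4, 1)
  row 1: subtract -2×row0 = (0, 11/2, 0)
step 2: normalize row 1 (÷11/2) = (0, 1, 0)
  row 0: subtract 3/4×row1 = (1, 0, 1)

M[1][2] = 0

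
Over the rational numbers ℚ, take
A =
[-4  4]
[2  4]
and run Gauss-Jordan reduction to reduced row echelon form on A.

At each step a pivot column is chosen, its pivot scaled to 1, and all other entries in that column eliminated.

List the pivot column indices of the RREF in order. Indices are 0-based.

step 1: normalize row 0 (÷-4) = (1, -1)
  row 1: subtract 2×row0 = (0, 6)
step 2: normalize row 1 (÷6) = (0, 1)
  row 0: subtract -1×row1 = (1, 0)

pivot columns: 0, 1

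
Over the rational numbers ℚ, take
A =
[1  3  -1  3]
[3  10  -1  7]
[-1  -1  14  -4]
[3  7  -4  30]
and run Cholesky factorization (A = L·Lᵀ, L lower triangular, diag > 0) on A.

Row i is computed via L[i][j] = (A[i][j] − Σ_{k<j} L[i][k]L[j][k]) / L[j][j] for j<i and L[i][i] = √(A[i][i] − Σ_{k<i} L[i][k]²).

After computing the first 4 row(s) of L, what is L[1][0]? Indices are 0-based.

Step 1: L[0][0] = √(1) = 1.
  L[1][0] = (3) / L[0][0] = 3.
Step 2: L[1][1] = √(1) = 1.
  L[2][0] = (-1) / L[0][0] = -1.
  L[2][1] = (2) / L[1][1] = 2.
Step 3: L[2][2] = √(9) = 3.
  L[3][0] = (3) / L[0][0] = 3.
  L[3][1] = (-2) / L[1][1] = -2.
  L[3][2] = (3) / L[2][2] = 1.
Step 4: L[3][3] = √(16) = 4.

L[1][0] = 3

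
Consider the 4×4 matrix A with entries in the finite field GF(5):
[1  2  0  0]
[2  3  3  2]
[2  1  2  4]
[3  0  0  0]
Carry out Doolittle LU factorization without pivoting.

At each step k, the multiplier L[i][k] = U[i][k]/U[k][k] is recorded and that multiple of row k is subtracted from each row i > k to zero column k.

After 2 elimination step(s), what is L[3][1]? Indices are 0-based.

L[3][1] = 1

[col 0] pivot 1
  R1 -= 2*R0 → (0, 4, 3, 2)  (L[1][0] := 2)
  R2 -= 2*R0 → (0, 2, 2, 4)  (L[2][0] := 2)
  R3 -= 3*R0 → (0, 4, 0, 0)  (L[3][0] := 3)
[col 1] pivot 4
  R2 -= 3*R1 → (0, 0, 3, 3)  (L[2][1] := 3)
  R3 -= 1*R1 → (0, 0, 2, 3)  (L[3][1] := 1)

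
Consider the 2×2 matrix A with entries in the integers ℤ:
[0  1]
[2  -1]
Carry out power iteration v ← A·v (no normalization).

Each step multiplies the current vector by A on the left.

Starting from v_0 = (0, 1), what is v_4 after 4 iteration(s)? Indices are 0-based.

v_4 = (-5, 11)

v_0 = (0, 1).
v_1 = A·v_0 = (1, -1).
v_2 = A·v_1 = (-1, 3).
v_3 = A·v_2 = (3, -5).
v_4 = A·v_3 = (-5, 11).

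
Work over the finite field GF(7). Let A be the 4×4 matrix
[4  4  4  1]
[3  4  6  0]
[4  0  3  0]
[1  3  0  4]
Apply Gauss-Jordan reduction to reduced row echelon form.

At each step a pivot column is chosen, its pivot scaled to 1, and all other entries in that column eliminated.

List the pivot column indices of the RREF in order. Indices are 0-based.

pivot columns: 0, 1, 2

[1] R0 /= 4  ⇒  (1, 1, 1, 2)
     R1 -= 3·R0  ⇒  (0, 1, 3, 1)
     R2 -= 4·R0  ⇒  (0, 3, 6, 6)
     R3 -= 1·R0  ⇒  (0, 2, 6, 2)
[2] R1 /= 1  ⇒  (0, 1, 3, 1)
     R0 -= 1·R1  ⇒  (1, 0, 5, 1)
     R2 -= 3·R1  ⇒  (0, 0, 4, 3)
     R3 -= 2·R1  ⇒  (0, 0, 0, 0)
[3] R2 /= 4  ⇒  (0, 0, 1, 6)
     R0 -= 5·R2  ⇒  (1, 0, 0, 6)
     R1 -= 3·R2  ⇒  (0, 1, 0, 4)
column 3 empty below row 3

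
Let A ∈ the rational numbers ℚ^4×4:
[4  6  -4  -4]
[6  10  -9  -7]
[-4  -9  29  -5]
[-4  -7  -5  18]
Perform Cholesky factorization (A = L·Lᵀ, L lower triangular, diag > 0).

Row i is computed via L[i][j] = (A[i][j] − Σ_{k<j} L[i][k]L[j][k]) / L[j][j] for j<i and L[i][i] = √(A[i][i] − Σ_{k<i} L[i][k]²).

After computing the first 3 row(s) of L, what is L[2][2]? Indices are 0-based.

Step 1: L[0][0] = √(4) = 2.
  L[1][0] = (6) / L[0][0] = 3.
Step 2: L[1][1] = √(1) = 1.
  L[2][0] = (-4) / L[0][0] = -2.
  L[2][1] = (-3) / L[1][1] = -3.
Step 3: L[2][2] = √(16) = 4.

L[2][2] = 4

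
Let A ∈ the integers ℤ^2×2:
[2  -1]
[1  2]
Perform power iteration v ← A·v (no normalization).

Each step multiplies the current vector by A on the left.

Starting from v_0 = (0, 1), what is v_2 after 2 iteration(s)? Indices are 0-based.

v_2 = (-4, 3)

v_0 = (0, 1).
v_1 = A·v_0 = (-1, 2).
v_2 = A·v_1 = (-4, 3).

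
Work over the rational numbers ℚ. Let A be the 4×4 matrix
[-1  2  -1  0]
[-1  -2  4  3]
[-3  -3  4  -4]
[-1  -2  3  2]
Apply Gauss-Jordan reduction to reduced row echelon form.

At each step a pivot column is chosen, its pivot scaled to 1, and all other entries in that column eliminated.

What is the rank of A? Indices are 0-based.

[1] R0 /= -1  ⇒  (1, -2, 1, 0)
     R1 -= -1·R0  ⇒  (0, -4, 5, 3)
     R2 -= -3·R0  ⇒  (0, -9, 7, -4)
     R3 -= -1·R0  ⇒  (0, -4, 4, 2)
[2] R1 /= -4  ⇒  (0, 1, -5/4, -3/4)
     R0 -= -2·R1  ⇒  (1, 0, -3/2, -3/2)
     R2 -= -9·R1  ⇒  (0, 0, -17/4, -43/4)
     R3 -= -4·R1  ⇒  (0, 0, -1, -1)
[3] R2 /= -17/4  ⇒  (0, 0, 1, 43/17)
     R0 -= -3/2·R2  ⇒  (1, 0, 0, 39/17)
     R1 -= -5/4·R2  ⇒  (0, 1, 0, 41/17)
     R3 -= -1·R2  ⇒  (0, 0, 0, 26/17)
[4] R3 /= 26/17  ⇒  (0, 0, 0, 1)
     R0 -= 39/17·R3  ⇒  (1, 0, 0, 0)
     R1 -= 41/17·R3  ⇒  (0, 1, 0, 0)
     R2 -= 43/17·R3  ⇒  (0, 0, 1, 0)

rank = 4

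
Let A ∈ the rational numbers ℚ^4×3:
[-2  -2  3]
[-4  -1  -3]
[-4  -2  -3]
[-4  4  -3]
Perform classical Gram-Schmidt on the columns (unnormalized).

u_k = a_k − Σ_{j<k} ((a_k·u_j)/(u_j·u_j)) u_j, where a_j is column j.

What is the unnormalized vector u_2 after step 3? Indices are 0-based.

Step 1: u_0 = a_0 = (-2, -4, -4, -4).
Step 2: u_1 = a_1 − (0)·u_0 = (-2, -1, -2, 4).
Step 3: u_2 = a_2 − (15/26)·u_0 − (-9/25)·u_1 = (1116/325, -342/325, -459/325, 243/325).

u_2 = (1116/325, -342/325, -459/325, 243/325)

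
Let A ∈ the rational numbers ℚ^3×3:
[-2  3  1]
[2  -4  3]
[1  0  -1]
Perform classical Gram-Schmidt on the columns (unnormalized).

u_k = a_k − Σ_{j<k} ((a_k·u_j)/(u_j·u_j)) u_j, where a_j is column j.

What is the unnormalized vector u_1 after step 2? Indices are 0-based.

u_1 = (-1/9, -8/9, 14/9)

Step 1: u_0 = a_0 = (-2, 2, 1).
Step 2: u_1 = a_1 − (-14/9)·u_0 = (-1/9, -8/9, 14/9).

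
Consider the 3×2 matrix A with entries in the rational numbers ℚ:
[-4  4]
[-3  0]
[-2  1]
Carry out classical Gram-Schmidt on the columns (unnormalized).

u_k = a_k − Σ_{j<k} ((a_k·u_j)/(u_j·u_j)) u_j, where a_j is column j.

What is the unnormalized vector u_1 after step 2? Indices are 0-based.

u_1 = (44/29, -54/29, -7/29)

Step 1: u_0 = a_0 = (-4, -3, -2).
Step 2: u_1 = a_1 − (-18/29)·u_0 = (44/29, -54/29, -7/29).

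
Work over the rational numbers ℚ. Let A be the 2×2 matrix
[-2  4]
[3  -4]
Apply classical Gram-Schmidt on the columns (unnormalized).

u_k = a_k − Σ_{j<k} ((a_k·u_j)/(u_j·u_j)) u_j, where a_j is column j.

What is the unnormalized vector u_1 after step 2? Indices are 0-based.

Step 1: u_0 = a_0 = (-2, 3).
Step 2: u_1 = a_1 − (-20/13)·u_0 = (12/13, 8/13).

u_1 = (12/13, 8/13)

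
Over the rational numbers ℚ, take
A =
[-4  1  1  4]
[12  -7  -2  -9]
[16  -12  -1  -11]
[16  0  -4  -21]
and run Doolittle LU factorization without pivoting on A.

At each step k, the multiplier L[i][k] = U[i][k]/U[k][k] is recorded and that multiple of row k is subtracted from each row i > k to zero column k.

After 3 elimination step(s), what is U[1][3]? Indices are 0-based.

U[1][3] = 3

[col 0] pivot -4
  R1 -= -3*R0 → (0, -4, 1, 3)  (L[1][0] := -3)
  R2 -= -4*R0 → (0, -8, 3, 5)  (L[2][0] := -4)
  R3 -= -4*R0 → (0, 4, 0, -5)  (L[3][0] := -4)
[col 1] pivot -4
  R2 -= 2*R1 → (0, 0, 1, -1)  (L[2][1] := 2)
  R3 -= -1*R1 → (0, 0, 1, -2)  (L[3][1] := -1)
[col 2] pivot 1
  R3 -= 1*R2 → (0, 0, 0, -1)  (L[3][2] := 1)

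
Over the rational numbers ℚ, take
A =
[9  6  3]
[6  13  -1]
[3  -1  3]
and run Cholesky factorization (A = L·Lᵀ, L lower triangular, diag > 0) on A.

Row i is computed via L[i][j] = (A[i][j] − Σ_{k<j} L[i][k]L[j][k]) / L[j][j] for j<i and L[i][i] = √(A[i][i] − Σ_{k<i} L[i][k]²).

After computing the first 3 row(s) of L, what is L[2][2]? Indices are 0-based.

L[2][2] = 1

Step 1: L[0][0] = √(9) = 3.
  L[1][0] = (6) / L[0][0] = 2.
Step 2: L[1][1] = √(9) = 3.
  L[2][0] = (3) / L[0][0] = 1.
  L[2][1] = (-3) / L[1][1] = -1.
Step 3: L[2][2] = √(1) = 1.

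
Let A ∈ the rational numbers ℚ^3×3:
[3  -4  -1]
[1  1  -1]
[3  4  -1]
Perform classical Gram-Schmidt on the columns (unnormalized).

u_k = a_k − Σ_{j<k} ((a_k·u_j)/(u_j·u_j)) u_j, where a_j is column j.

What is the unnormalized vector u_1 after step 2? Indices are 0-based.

Step 1: u_0 = a_0 = (3, 1, 3).
Step 2: u_1 = a_1 − (1/19)·u_0 = (-79/19, 18/19, 73/19).

u_1 = (-79/19, 18/19, 73/19)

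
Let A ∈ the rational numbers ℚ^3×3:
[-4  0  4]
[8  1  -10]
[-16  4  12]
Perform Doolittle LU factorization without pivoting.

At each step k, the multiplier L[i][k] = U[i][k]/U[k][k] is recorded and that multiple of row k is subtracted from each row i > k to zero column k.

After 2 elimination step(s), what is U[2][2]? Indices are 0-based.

U[2][2] = 4

[col 0] pivot -4
  R1 -= -2*R0 → (0, 1, -2)  (L[1][0] := -2)
  R2 -= 4*R0 → (0, 4, -4)  (L[2][0] := 4)
[col 1] pivot 1
  R2 -= 4*R1 → (0, 0, 4)  (L[2][1] := 4)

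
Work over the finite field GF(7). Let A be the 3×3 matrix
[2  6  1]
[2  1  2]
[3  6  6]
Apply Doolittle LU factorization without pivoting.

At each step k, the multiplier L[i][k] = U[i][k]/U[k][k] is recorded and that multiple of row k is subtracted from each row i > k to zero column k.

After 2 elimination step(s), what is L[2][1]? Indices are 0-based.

L[2][1] = 2

Step 1: pivot at (0,0) is 2.
  row1 ← row1 − (1)·row0  ⇒  L[1][0]=1, U row1=(0, 2, 1)
  row2 ← row2 − (5)·row0  ⇒  L[2][0]=5, U row2=(0, 4, 1)
Step 2: pivot at (1,1) is 2.
  row2 ← row2 − (2)·row1  ⇒  L[2][1]=2, U row2=(0, 0, 6)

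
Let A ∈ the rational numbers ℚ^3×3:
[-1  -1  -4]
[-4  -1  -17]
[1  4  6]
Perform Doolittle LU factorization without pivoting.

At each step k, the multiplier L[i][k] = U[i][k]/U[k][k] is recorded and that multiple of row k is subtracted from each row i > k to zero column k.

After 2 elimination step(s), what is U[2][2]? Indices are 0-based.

Step 1: pivot at (0,0) is -1.
  row1 ← row1 − (4)·row0  ⇒  L[1][0]=4, U row1=(0, 3, -1)
  row2 ← row2 − (-1)·row0  ⇒  L[2][0]=-1, U row2=(0, 3, 2)
Step 2: pivot at (1,1) is 3.
  row2 ← row2 − (1)·row1  ⇒  L[2][1]=1, U row2=(0, 0, 3)

U[2][2] = 3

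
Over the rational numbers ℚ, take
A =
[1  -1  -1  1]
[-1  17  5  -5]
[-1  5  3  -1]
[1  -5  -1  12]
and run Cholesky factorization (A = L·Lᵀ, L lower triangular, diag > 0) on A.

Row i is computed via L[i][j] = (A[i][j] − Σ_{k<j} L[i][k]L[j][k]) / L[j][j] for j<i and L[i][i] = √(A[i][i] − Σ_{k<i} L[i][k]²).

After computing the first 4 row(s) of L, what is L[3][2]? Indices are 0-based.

Step 1: L[0][0] = √(1) = 1.
  L[1][0] = (-1) / L[0][0] = -1.
Step 2: L[1][1] = √(16) = 4.
  L[2][0] = (-1) / L[0][0] = -1.
  L[2][1] = (4) / L[1][1] = 1.
Step 3: L[2][2] = √(1) = 1.
  L[3][0] = (1) / L[0][0] = 1.
  L[3][1] = (-4) / L[1][1] = -1.
  L[3][2] = (1) / L[2][2] = 1.
Step 4: L[3][3] = √(9) = 3.

L[3][2] = 1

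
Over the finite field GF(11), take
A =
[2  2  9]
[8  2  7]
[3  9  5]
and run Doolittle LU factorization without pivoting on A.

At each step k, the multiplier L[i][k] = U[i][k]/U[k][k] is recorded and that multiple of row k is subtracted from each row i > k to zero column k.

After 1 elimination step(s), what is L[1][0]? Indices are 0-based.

[col 0] pivot 2
  R1 -= 4*R0 → (0, 5, 4)  (L[1][0] := 4)
  R2 -= 7*R0 → (0, 6, 8)  (L[2][0] := 7)

L[1][0] = 4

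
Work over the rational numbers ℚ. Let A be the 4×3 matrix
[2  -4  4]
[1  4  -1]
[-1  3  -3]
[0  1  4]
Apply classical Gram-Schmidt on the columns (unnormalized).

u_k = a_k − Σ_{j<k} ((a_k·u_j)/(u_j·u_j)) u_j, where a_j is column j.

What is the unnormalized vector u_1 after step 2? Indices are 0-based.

u_1 = (-5/3, 31/6, 11/6, 1)

Step 1: u_0 = a_0 = (2, 1, -1, 0).
Step 2: u_1 = a_1 − (-7/6)·u_0 = (-5/3, 31/6, 11/6, 1).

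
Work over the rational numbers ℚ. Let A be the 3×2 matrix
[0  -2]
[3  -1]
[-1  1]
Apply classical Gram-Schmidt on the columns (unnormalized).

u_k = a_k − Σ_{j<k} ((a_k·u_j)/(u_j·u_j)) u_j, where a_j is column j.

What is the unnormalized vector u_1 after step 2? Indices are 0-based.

Step 1: u_0 = a_0 = (0, 3, -1).
Step 2: u_1 = a_1 − (-2/5)·u_0 = (-2, 1/5, 3/5).

u_1 = (-2, 1/5, 3/5)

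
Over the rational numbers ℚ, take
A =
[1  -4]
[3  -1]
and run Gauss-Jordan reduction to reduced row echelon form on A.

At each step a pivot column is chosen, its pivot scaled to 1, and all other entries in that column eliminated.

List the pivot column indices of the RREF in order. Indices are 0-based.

[1] R0 /= 1  ⇒  (1, -4)
     R1 -= 3·R0  ⇒  (0, 11)
[2] R1 /= 11  ⇒  (0, 1)
     R0 -= -4·R1  ⇒  (1, 0)

pivot columns: 0, 1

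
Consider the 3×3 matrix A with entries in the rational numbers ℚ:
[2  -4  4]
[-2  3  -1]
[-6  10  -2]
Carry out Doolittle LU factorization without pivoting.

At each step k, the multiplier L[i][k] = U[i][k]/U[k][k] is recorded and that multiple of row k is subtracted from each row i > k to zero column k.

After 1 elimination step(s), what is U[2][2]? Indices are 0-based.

Step 1: pivot at (0,0) is 2.
  row1 ← row1 − (-1)·row0  ⇒  L[1][0]=-1, U row1=(0, -1, 3)
  row2 ← row2 − (-3)·row0  ⇒  L[2][0]=-3, U row2=(0, -2, 10)

U[2][2] = 10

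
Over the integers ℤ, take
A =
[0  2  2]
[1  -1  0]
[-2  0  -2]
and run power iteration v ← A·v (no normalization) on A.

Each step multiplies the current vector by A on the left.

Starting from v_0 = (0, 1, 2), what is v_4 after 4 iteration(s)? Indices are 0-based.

v_4 = (22, 23, -68)

v_0 = (0, 1, 2).
v_1 = A·v_0 = (6, -1, -4).
v_2 = A·v_1 = (-10, 7, -4).
v_3 = A·v_2 = (6, -17, 28).
v_4 = A·v_3 = (22, 23, -68).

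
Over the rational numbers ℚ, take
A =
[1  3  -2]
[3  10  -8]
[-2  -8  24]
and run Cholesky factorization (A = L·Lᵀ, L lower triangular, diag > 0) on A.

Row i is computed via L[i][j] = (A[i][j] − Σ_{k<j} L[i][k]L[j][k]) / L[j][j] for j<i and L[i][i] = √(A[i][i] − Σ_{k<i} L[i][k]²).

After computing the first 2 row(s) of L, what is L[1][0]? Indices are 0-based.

L[1][0] = 3

Step 1: L[0][0] = √(1) = 1.
  L[1][0] = (3) / L[0][0] = 3.
Step 2: L[1][1] = √(1) = 1.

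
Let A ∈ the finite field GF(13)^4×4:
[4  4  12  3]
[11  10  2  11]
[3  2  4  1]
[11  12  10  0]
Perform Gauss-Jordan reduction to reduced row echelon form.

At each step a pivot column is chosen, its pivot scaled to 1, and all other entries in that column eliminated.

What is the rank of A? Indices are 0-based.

rank = 4

step 1: normalize row 0 (÷4) = (1, 1, 3, 4)
  row 1: subtract 11×row0 = (0, 12, 8, 6)
  row 2: subtract 3×row0 = (0, 12, 8, 2)
  row 3: subtract 11×row0 = (0, 1, 3, 8)
step 2: normalize row 1 (÷12) = (0, 1, 5, 7)
  row 0: subtract 1×row1 = (1, 0, 11, 10)
  row 2: subtract 12×row1 = (0, 0, 0, 9)
  row 3: subtract 1×row1 = (0, 0, 11, 1)
step 3: exchange rows 2,3
step 3: normalize row 2 (÷11) = (0, 0, 1, 6)
  row 0: subtract 11×row2 = (1, 0, 0, 9)
  row 1: subtract 5×row2 = (0, 1, 0, 3)
step 4: normalize row 3 (÷9) = (0, 0, 0, 1)
  row 0: subtract 9×row3 = (1, 0, 0, 0)
  row 1: subtract 3×row3 = (0, 1, 0, 0)
  row 2: subtract 6×row3 = (0, 0, 1, 0)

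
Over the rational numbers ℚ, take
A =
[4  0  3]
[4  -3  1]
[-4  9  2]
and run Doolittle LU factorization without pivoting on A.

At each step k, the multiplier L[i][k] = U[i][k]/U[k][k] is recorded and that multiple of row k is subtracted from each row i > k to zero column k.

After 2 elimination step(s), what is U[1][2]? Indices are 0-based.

U[1][2] = -2

[col 0] pivot 4
  R1 -= 1*R0 → (0, -3, -2)  (L[1][0] := 1)
  R2 -= -1*R0 → (0, 9, 5)  (L[2][0] := -1)
[col 1] pivot -3
  R2 -= -3*R1 → (0, 0, -1)  (L[2][1] := -3)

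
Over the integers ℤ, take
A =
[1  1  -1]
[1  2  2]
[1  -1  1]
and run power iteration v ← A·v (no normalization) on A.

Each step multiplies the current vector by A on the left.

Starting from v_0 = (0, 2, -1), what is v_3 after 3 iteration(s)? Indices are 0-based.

v_3 = (11, 6, 5)

v_0 = (0, 2, -1).
v_1 = A·v_0 = (3, 2, -3).
v_2 = A·v_1 = (8, 1, -2).
v_3 = A·v_2 = (11, 6, 5).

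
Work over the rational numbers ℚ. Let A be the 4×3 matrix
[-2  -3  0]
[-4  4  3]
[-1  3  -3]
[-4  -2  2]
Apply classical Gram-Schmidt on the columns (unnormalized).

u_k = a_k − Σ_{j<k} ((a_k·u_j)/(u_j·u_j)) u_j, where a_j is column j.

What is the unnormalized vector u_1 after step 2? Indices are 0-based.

Step 1: u_0 = a_0 = (-2, -4, -1, -4).
Step 2: u_1 = a_1 − (-5/37)·u_0 = (-121/37, 128/37, 106/37, -94/37).

u_1 = (-121/37, 128/37, 106/37, -94/37)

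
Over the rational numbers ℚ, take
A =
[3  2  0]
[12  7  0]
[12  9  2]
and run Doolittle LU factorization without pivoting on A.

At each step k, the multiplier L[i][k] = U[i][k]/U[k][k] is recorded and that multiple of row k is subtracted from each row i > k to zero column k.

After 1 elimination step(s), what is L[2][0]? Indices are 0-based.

L[2][0] = 4

Step 1: pivot at (0,0) is 3.
  row1 ← row1 − (4)·row0  ⇒  L[1][0]=4, U row1=(0, -1, 0)
  row2 ← row2 − (4)·row0  ⇒  L[2][0]=4, U row2=(0, 1, 2)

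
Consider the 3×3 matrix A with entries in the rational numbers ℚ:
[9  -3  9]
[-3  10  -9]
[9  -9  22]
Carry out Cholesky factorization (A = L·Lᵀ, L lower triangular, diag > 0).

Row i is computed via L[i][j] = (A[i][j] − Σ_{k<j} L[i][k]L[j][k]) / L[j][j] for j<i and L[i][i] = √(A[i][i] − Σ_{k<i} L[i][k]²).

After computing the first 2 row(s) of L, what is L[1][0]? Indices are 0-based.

Step 1: L[0][0] = √(9) = 3.
  L[1][0] = (-3) / L[0][0] = -1.
Step 2: L[1][1] = √(9) = 3.

L[1][0] = -1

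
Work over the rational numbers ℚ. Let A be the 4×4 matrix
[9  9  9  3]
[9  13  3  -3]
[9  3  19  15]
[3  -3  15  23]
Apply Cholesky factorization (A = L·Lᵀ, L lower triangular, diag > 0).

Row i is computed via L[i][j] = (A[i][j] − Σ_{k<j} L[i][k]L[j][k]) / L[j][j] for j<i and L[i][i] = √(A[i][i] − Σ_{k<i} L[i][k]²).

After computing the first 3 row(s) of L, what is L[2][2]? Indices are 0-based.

Step 1: L[0][0] = √(9) = 3.
  L[1][0] = (9) / L[0][0] = 3.
Step 2: L[1][1] = √(4) = 2.
  L[2][0] = (9) / L[0][0] = 3.
  L[2][1] = (-6) / L[1][1] = -3.
Step 3: L[2][2] = √(1) = 1.

L[2][2] = 1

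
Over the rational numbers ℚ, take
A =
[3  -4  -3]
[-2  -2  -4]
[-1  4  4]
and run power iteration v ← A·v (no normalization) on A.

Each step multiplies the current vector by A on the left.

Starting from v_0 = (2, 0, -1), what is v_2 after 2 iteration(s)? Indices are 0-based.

v_0 = (2, 0, -1).
v_1 = A·v_0 = (9, 0, -6).
v_2 = A·v_1 = (45, 6, -33).

v_2 = (45, 6, -33)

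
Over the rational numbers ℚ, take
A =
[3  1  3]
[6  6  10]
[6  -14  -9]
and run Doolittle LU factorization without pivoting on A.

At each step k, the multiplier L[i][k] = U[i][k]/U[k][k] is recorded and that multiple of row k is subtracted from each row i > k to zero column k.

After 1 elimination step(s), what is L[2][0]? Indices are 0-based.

L[2][0] = 2

k=0: U[0][0]=3
  eliminate (1,0): mult=2, new row 1: (0, 4, 4); set L[1][0]=2
  eliminate (2,0): mult=2, new row 2: (0, -16, -15); set L[2][0]=2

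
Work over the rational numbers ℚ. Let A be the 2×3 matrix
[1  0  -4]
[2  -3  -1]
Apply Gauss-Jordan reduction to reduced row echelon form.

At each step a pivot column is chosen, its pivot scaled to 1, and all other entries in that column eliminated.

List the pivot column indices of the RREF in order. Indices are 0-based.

pivot(0,0)=1: scale R0 → (1, 0, -4)
  clear (1,0): R1 −= (2)R0 → (0, -3, 7)
pivot(1,1)=-3: scale R1 → (0, 1, -7/3)

pivot columns: 0, 1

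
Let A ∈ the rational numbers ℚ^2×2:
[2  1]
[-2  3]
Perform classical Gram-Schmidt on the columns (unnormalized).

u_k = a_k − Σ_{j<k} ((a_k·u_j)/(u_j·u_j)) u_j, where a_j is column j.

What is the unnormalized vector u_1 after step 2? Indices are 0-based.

Step 1: u_0 = a_0 = (2, -2).
Step 2: u_1 = a_1 − (-1/2)·u_0 = (2, 2).

u_1 = (2, 2)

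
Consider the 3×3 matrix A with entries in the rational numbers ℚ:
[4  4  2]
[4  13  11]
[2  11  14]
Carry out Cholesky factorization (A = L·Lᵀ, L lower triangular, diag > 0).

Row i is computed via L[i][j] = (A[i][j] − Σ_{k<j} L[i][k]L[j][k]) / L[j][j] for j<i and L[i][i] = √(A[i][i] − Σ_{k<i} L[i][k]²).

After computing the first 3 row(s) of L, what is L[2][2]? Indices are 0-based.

Step 1: L[0][0] = √(4) = 2.
  L[1][0] = (4) / L[0][0] = 2.
Step 2: L[1][1] = √(9) = 3.
  L[2][0] = (2) / L[0][0] = 1.
  L[2][1] = (9) / L[1][1] = 3.
Step 3: L[2][2] = √(4) = 2.

L[2][2] = 2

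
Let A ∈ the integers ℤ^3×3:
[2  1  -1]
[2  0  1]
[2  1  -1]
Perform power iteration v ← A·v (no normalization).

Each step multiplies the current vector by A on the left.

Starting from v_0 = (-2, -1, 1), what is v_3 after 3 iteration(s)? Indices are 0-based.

v_3 = (-27, -27, -27)

v_0 = (-2, -1, 1).
v_1 = A·v_0 = (-6, -3, -6).
v_2 = A·v_1 = (-9, -18, -9).
v_3 = A·v_2 = (-27, -27, -27).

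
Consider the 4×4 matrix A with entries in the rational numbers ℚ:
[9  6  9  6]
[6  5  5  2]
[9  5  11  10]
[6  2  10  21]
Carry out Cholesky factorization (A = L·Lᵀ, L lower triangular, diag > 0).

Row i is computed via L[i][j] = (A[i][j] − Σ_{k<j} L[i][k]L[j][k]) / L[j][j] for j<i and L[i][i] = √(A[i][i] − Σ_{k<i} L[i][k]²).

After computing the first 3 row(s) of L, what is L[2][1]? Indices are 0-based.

L[2][1] = -1

Step 1: L[0][0] = √(9) = 3.
  L[1][0] = (6) / L[0][0] = 2.
Step 2: L[1][1] = √(1) = 1.
  L[2][0] = (9) / L[0][0] = 3.
  L[2][1] = (-1) / L[1][1] = -1.
Step 3: L[2][2] = √(1) = 1.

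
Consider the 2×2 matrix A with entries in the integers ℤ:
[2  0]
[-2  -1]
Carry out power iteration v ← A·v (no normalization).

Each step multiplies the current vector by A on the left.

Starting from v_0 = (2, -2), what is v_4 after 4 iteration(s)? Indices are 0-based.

v_4 = (32, -22)

v_0 = (2, -2).
v_1 = A·v_0 = (4, -2).
v_2 = A·v_1 = (8, -6).
v_3 = A·v_2 = (16, -10).
v_4 = A·v_3 = (32, -22).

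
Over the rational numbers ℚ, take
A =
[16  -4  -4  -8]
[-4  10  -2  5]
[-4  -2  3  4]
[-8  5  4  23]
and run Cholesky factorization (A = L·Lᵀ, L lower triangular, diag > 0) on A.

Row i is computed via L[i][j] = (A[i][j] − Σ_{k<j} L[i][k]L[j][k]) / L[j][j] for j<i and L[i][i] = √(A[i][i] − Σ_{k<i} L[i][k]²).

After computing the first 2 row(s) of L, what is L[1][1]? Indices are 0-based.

L[1][1] = 3

Step 1: L[0][0] = √(16) = 4.
  L[1][0] = (-4) / L[0][0] = -1.
Step 2: L[1][1] = √(9) = 3.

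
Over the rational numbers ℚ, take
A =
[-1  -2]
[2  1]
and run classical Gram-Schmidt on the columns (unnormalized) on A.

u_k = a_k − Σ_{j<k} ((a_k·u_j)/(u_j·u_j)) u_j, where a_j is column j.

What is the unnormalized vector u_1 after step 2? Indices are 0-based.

u_1 = (-6/5, -3/5)

Step 1: u_0 = a_0 = (-1, 2).
Step 2: u_1 = a_1 − (4/5)·u_0 = (-6/5, -3/5).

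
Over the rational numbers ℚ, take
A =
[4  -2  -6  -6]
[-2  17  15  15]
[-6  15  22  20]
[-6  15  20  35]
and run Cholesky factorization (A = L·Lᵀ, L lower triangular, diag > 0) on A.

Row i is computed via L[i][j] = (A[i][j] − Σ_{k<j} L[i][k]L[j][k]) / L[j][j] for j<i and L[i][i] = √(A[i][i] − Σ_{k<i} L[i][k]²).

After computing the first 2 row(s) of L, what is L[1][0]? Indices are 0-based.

L[1][0] = -1

Step 1: L[0][0] = √(4) = 2.
  L[1][0] = (-2) / L[0][0] = -1.
Step 2: L[1][1] = √(16) = 4.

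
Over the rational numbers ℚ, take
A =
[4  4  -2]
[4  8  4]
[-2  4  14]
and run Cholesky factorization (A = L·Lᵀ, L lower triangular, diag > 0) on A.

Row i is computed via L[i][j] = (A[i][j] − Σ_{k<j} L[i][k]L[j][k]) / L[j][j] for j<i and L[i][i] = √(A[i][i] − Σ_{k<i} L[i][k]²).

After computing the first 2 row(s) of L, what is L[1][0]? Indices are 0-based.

Step 1: L[0][0] = √(4) = 2.
  L[1][0] = (4) / L[0][0] = 2.
Step 2: L[1][1] = √(4) = 2.

L[1][0] = 2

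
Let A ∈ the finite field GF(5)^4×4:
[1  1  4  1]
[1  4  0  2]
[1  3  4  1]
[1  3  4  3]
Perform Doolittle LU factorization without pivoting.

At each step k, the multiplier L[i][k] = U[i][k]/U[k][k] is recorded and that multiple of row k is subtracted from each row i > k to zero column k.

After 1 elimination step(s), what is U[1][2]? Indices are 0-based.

Step 1: pivot at (0,0) is 1.
  row1 ← row1 − (1)·row0  ⇒  L[1][0]=1, U row1=(0, 3, 1, 1)
  row2 ← row2 − (1)·row0  ⇒  L[2][0]=1, U row2=(0, 2, 0, 0)
  row3 ← row3 − (1)·row0  ⇒  L[3][0]=1, U row3=(0, 2, 0, 2)

U[1][2] = 1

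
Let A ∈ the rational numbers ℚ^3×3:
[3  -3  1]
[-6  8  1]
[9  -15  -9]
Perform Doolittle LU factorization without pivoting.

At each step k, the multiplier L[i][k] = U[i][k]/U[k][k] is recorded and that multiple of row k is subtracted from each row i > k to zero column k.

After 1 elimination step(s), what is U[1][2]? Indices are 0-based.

U[1][2] = 3

k=0: U[0][0]=3
  eliminate (1,0): mult=-2, new row 1: (0, 2, 3); set L[1][0]=-2
  eliminate (2,0): mult=3, new row 2: (0, -6, -12); set L[2][0]=3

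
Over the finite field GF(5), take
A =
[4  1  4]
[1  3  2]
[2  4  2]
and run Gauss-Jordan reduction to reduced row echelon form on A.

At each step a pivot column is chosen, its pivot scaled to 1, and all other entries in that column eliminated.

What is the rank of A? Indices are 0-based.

pivot(0,0)=4: scale R0 → (1, 4, 1)
  clear (1,0): R1 −= (1)R0 → (0, 4, 1)
  clear (2,0): R2 −= (2)R0 → (0, 1, 0)
pivot(1,1)=4: scale R1 → (0, 1, 4)
  clear (0,1): R0 −= (4)R1 → (1, 0, 0)
  clear (2,1): R2 −= (1)R1 → (0, 0, 1)
pivot(2,2)=1: scale R2 → (0, 0, 1)
  clear (1,2): R1 −= (4)R2 → (0, 1, 0)

rank = 3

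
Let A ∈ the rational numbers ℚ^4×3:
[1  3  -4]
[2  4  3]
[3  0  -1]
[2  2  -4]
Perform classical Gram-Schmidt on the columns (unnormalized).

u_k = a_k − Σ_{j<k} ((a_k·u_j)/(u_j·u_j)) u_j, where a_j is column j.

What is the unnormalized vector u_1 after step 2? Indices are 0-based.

u_1 = (13/6, 7/3, -5/2, 1/3)

Step 1: u_0 = a_0 = (1, 2, 3, 2).
Step 2: u_1 = a_1 − (5/6)·u_0 = (13/6, 7/3, -5/2, 1/3).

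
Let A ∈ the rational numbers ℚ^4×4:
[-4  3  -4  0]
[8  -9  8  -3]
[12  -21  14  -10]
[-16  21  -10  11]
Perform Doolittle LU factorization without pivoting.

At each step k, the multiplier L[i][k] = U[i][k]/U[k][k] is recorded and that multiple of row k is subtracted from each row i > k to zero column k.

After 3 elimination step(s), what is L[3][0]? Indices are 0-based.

L[3][0] = 4

[col 0] pivot -4
  R1 -= -2*R0 → (0, -3, 0, -3)  (L[1][0] := -2)
  R2 -= -3*R0 → (0, -12, 2, -10)  (L[2][0] := -3)
  R3 -= 4*R0 → (0, 9, 6, 11)  (L[3][0] := 4)
[col 1] pivot -3
  R2 -= 4*R1 → (0, 0, 2, 2)  (L[2][1] := 4)
  R3 -= -3*R1 → (0, 0, 6, 2)  (L[3][1] := -3)
[col 2] pivot 2
  R3 -= 3*R2 → (0, 0, 0, -4)  (L[3][2] := 3)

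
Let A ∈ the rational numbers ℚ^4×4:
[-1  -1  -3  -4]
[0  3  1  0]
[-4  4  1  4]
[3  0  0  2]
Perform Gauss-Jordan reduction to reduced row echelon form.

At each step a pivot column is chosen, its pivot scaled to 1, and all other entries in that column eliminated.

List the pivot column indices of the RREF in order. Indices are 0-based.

pivot columns: 0, 1, 2, 3

[1] R0 /= -1  ⇒  (1, 1, 3, 4)
     R2 -= -4·R0  ⇒  (0, 8, 13, 20)
     R3 -= 3·R0  ⇒  (0, -3, -9, -10)
[2] R1 /= 3  ⇒  (0, 1, 1/3, 0)
     R0 -= 1·R1  ⇒  (1, 0, 8/3, 4)
     R2 -= 8·R1  ⇒  (0, 0, 31/3, 20)
     R3 -= -3·R1  ⇒  (0, 0, -8, -10)
[3] R2 /= 31/3  ⇒  (0, 0, 1, 60/31)
     R0 -= 8/3·R2  ⇒  (1, 0, 0, -36/31)
     R1 -= 1/3·R2  ⇒  (0, 1, 0, -20/31)
     R3 -= -8·R2  ⇒  (0, 0, 0, 170/31)
[4] R3 /= 170/31  ⇒  (0, 0, 0, 1)
     R0 -= -36/31·R3  ⇒  (1, 0, 0, 0)
     R1 -= -20/31·R3  ⇒  (0, 1, 0, 0)
     R2 -= 60/31·R3  ⇒  (0, 0, 1, 0)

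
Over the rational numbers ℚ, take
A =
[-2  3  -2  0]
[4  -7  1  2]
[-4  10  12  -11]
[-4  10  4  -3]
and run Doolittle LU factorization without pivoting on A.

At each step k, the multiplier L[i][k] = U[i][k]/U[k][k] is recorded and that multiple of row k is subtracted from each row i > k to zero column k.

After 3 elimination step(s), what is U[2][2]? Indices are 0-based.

k=0: U[0][0]=-2
  eliminate (1,0): mult=-2, new row 1: (0, -1, -3, 2); set L[1][0]=-2
  eliminate (2,0): mult=2, new row 2: (0, 4, 16, -11); set L[2][0]=2
  eliminate (3,0): mult=2, new row 3: (0, 4, 8, -3); set L[3][0]=2
k=1: U[1][1]=-1
  eliminate (2,1): mult=-4, new row 2: (0, 0, 4, -3); set L[2][1]=-4
  eliminate (3,1): mult=-4, new row 3: (0, 0, -4, 5); set L[3][1]=-4
k=2: U[2][2]=4
  eliminate (3,2): mult=-1, new row 3: (0, 0, 0, 2); set L[3][2]=-1

U[2][2] = 4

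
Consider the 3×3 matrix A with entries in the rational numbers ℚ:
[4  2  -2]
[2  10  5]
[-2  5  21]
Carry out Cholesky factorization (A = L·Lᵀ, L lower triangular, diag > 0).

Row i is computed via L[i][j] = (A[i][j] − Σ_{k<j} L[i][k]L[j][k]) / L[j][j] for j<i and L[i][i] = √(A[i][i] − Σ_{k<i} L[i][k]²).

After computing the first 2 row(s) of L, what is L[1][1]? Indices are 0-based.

Step 1: L[0][0] = √(4) = 2.
  L[1][0] = (2) / L[0][0] = 1.
Step 2: L[1][1] = √(9) = 3.

L[1][1] = 3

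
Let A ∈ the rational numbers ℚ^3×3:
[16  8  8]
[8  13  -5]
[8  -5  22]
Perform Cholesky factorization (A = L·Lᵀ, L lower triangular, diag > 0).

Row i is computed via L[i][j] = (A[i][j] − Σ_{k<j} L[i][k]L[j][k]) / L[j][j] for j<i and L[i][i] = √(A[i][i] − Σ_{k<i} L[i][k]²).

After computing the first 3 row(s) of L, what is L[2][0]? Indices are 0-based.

L[2][0] = 2

Step 1: L[0][0] = √(16) = 4.
  L[1][0] = (8) / L[0][0] = 2.
Step 2: L[1][1] = √(9) = 3.
  L[2][0] = (8) / L[0][0] = 2.
  L[2][1] = (-9) / L[1][1] = -3.
Step 3: L[2][2] = √(9) = 3.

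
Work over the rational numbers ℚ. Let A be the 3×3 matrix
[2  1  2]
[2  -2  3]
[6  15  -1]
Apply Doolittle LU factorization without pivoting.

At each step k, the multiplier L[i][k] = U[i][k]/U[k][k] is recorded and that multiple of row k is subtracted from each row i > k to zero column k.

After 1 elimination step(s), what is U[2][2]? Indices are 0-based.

U[2][2] = -7

[col 0] pivot 2
  R1 -= 1*R0 → (0, -3, 1)  (L[1][0] := 1)
  R2 -= 3*R0 → (0, 12, -7)  (L[2][0] := 3)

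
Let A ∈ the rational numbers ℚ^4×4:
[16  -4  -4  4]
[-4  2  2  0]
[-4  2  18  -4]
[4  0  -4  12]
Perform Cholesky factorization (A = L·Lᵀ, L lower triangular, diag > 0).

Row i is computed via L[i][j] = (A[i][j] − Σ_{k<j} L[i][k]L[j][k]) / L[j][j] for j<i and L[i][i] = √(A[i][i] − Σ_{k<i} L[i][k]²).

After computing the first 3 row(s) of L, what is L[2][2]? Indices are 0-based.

Step 1: L[0][0] = √(16) = 4.
  L[1][0] = (-4) / L[0][0] = -1.
Step 2: L[1][1] = √(1) = 1.
  L[2][0] = (-4) / L[0][0] = -1.
  L[2][1] = (1) / L[1][1] = 1.
Step 3: L[2][2] = √(16) = 4.

L[2][2] = 4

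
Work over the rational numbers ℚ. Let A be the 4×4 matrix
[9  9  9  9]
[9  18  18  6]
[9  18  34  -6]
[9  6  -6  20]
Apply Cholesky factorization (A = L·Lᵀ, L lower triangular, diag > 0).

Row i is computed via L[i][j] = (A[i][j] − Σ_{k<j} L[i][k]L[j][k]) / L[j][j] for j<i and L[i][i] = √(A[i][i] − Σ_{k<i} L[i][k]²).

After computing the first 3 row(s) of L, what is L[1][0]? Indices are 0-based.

Step 1: L[0][0] = √(9) = 3.
  L[1][0] = (9) / L[0][0] = 3.
Step 2: L[1][1] = √(9) = 3.
  L[2][0] = (9) / L[0][0] = 3.
  L[2][1] = (9) / L[1][1] = 3.
Step 3: L[2][2] = √(16) = 4.

L[1][0] = 3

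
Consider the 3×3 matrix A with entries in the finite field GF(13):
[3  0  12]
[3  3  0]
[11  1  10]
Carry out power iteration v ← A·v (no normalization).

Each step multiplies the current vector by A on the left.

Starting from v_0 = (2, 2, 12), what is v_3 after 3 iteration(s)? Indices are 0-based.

v_3 = (0, 10, 6)

v_0 = (2, 2, 12).
v_1 = A·v_0 = (7, 12, 1).
v_2 = A·v_1 = (7, 5, 8).
v_3 = A·v_2 = (0, 10, 6).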